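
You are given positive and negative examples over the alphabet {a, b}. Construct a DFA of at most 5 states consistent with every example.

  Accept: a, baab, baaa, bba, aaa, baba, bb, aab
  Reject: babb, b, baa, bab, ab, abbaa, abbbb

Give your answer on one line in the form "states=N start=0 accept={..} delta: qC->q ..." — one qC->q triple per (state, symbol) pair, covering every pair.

states=4 start=0 accept={1,3} delta: 0a->1 0b->2 1a->2 1b->0 2a->1 2b->3 3a->1 3b->0

Fold the examples into a partial DFA from state 0: repeatedly fix the first undefined (state, symbol) met by the shortest-then-alphabetical prefix, trying targets in increasing order and rejecting any under which an Accept and a Reject string meet in one state with the same remainder; add a state when all current targets are rejected. Accepting states are where Accept strings end.
a: 0a undefined. 0a->0: no, aab/b meet in 0 with "b" left. Open state 1: 0a->1.
b: 0b undefined. 0b->0: no, bb/b meet in 0. 0b->1: no, a/b meet in 1. Open state 2: 0b->2.
aa: 1a undefined. 1a->0: no, aab/b meet in 2. 1a->1: no, aab/ab meet in 1 with "b" left. 1a->2: ok.
ab: 1b undefined. 1b->0: ok.
ba: 2a undefined. 2a->0: no, a/baa meet in 1. 2a->1: ok.
bb: 2b undefined. 2b->0: no, baab/bab meet in 0. 2b->1: no, bba/babb meet in 2. 2b->2: no, baab/babb meet in 2. Open state 3: 2b->3.
bba: 3a undefined. 3a->0: no, bba/bab meet in 0. 3a->1: ok.
abbbb: 3b undefined. 3b->0: ok.
All examples now run through 4 states with every (state, symbol) defined. Accept strings end in {1,3}, Reject strings end in {0,2}; accept={1,3}.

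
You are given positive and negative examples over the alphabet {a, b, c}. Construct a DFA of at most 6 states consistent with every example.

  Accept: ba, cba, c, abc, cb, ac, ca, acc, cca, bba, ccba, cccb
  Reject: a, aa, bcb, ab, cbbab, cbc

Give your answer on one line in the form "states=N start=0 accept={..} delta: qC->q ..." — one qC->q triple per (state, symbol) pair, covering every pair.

states=4 start=0 accept={2,3} delta: 0a->0 0b->1 0c->2 1a->2 1b->1 1c->3 2a->2 2b->3 2c->2 3a->2 3b->0 3c->0

State merging on the prefix tree: take the shortest (then alphabetical) example prefix whose next move is undefined and point that move at state 0, else 1, else 2, ...; a target is out if some Accept/Reject pair would then sit in one state with the same input left (inseparable). If every existing state is out, open a new one.
a: 0a undefined. 0a->0: ok.
b: 0b undefined. 0b->0: no, ba/a meet in 0. Open state 1: 0b->1.
c: 0c undefined. 0c->0: no, c/a meet in 0. 0c->1: no, c/ab meet in 1. Open state 2: 0c->2.
ba: 1a undefined. 1a->0: no, ba/a meet in 0. 1a->1: no, ba/ab meet in 1. 1a->2: ok.
bb: 1b undefined. 1b->0: no, bba/a meet in 0. 1b->1: ok.
bc: 1c undefined. 1c->0: no, abc/a meet in 0. 1c->1: no, abc/bcb meet in 1. 1c->2: no, cb/bcb meet in 2 with "b" left. Open state 3: 1c->3.
ca: 2a undefined. 2a->0: no, ca/a meet in 0. 2a->1: no, ca/ab meet in 1. 2a->2: ok.
cb: 2b undefined. 2b->0: no, ba/cbc meet in 2. 2b->1: no, abc/cbc meet in 3. 2b->2: no, ba/cbbab meet in 2. 2b->3: ok.
cc: 2c undefined. 2c->0: no, acc/a meet in 0. 2c->1: no, acc/ab meet in 1. 2c->2: ok.
bcb: 3b undefined. 3b->0: ok.
cba: 3a undefined. 3a->0: no, cba/a meet in 0. 3a->1: no, cba/ab meet in 1. 3a->2: ok.
cbc: 3c undefined. 3c->0: ok.
All examples now run through 4 states with every (state, symbol) defined. Accept strings end in {2,3}, Reject strings end in {0,1}; accept={2,3}.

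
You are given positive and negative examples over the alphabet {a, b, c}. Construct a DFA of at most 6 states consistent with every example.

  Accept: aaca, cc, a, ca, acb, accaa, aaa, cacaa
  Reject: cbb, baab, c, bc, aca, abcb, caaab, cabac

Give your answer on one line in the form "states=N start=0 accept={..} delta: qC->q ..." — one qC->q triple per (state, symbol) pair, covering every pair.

Fold the examples into a partial DFA from state 0: repeatedly fix the first undefined (state, symbol) met by the shortest-then-alphabetical prefix, trying targets in increasing order and rejecting any under which an Accept and a Reject string meet in one state with the same remainder; add a state when all current targets are rejected. Accepting states are where Accept strings end.
a: 0a undefined. 0a->0: no, aaca/aca meet in 0 with "ca" left. Open state 1: 0a->1.
b: 0b undefined. 0b->0: ok.
c: 0c undefined. 0c->0: no, cc/cbb meet in 0. 0c->1: no, a/c meet in 1. Open state 2: 0c->2.
aa: 1a undefined. 1a->0: ok.
ab: 1b undefined. 1b->0: ok.
ac: 1c undefined. 1c->0: no, a/aca meet in 1. 1c->1: no, acb/baab meet in 0. 1c->2: no, aaca/aca meet in 2 with "a" left. Open state 3: 1c->3.
ca: 2a undefined. 2a->0: no, aaca/baab meet in 0. 2a->1: ok.
cb: 2b undefined. 2b->0: ok.
cc: 2c undefined. 2c->0: no, cc/cbb meet in 0. 2c->1: ok.
aca: 3a undefined. 3a->0: ok.
acb: 3b undefined. 3b->0: no, acb/cbb meet in 0. 3b->1: ok.
acc: 3c undefined. 3c->0: no, accaa/cbb meet in 0. 3c->1: ok.
All examples now run through 4 states with every (state, symbol) defined. Accept strings end in {1}, Reject strings end in {0,2,3}; accept={1}.

states=4 start=0 accept={1} delta: 0a->1 0b->0 0c->2 1a->0 1b->0 1c->3 2a->1 2b->0 2c->1 3a->0 3b->1 3c->1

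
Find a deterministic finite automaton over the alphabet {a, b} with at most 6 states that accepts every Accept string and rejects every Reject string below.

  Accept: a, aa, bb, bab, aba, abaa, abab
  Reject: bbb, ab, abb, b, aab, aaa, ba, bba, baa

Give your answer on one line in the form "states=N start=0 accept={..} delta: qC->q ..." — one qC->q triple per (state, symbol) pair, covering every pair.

states=6 start=0 accept={1,3,5} delta: 0a->1 0b->2 1a->3 1b->4 2a->2 2b->3 3a->0 3b->0 4a->5 4b->0 5a->1 5b->1

Grow the machine one transition at a time. Run the examples from 0; the earliest place one falls off (shortest prefix, ties alphabetical) gets sent to the lowest-numbered state that keeps every Accept/Reject pair distinguishable — a pair clashes when both reach the same state with identical unread suffix — and to a fresh state only if none does.
a: 0a undefined. 0a->0: no, a/aaa meet in 0. Open state 1: 0a->1.
b: 0b undefined. 0b->0: no, a/ba meet in 1. 0b->1: no, a/b meet in 1. Open state 2: 0b->2.
aa: 1a undefined. 1a->0: no, a/aaa meet in 1. 1a->1: no, a/aaa meet in 1. 1a->2: no, aa/b meet in 2. Open state 3: 1a->3.
ab: 1b undefined. 1b->0: no, abab/ab meet in 0. 1b->1: no, a/ab meet in 1. 1b->2: no, bb/abb meet in 2 with "b" left. 1b->3: no, aa/ab meet in 3. Open state 4: 1b->4.
ba: 2a undefined. 2a->0: no, a/baa meet in 1. 2a->1: no, a/ba meet in 1. 2a->2: ok.
bb: 2b undefined. 2b->0: no, a/bba meet in 1. 2b->1: no, aa/bba meet in 3. 2b->2: no, bb/bbb meet in 2. 2b->3: ok.
aaa: 3a undefined. 3a->0: ok.
aab: 3b undefined. 3b->0: ok.
aba: 4a undefined. 4a->0: no, aba/bbb meet in 0. 4a->1: no, abab/ab meet in 4. 4a->2: no, aba/b meet in 2. 4a->3: no, abaa/bbb meet in 0. 4a->4: no, aba/ab meet in 4. Open state 5: 4a->5.
abb: 4b undefined. 4b->0: ok.
abaa: 5a undefined. 5a->0: no, abaa/bbb meet in 0. 5a->1: ok.
abab: 5b undefined. 5b->0: no, abab/bbb meet in 0. 5b->1: ok.
All examples now run through 6 states with every (state, symbol) defined. Accept strings end in {1,3,5}, Reject strings end in {0,2,4}; accept={1,3,5}.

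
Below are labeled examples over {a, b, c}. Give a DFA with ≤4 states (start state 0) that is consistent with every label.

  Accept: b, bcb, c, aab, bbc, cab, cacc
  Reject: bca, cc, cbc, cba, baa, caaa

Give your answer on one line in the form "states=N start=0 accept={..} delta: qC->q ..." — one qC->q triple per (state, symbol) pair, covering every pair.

states=4 start=0 accept={1,2} delta: 0a->0 0b->1 0c->2 1a->0 1b->0 1c->0 2a->3 2b->1 2c->0 3a->0 3b->1 3c->0

State merging on the prefix tree: take the shortest (then alphabetical) example prefix whose next move is undefined and point that move at state 0, else 1, else 2, ...; a target is out if some Accept/Reject pair would then sit in one state with the same input left (inseparable). If every existing state is out, open a new one.
a: 0a undefined. 0a->0: ok.
b: 0b undefined. 0b->0: no, b/baa meet in 0. Open state 1: 0b->1.
c: 0c undefined. 0c->0: no, c/cc meet in 0. 0c->1: no, bbc/cbc meet in 1 with "bc" left. Open state 2: 0c->2.
ba: 1a undefined. 1a->0: ok.
bb: 1b undefined. 1b->0: ok.
bc: 1c undefined. 1c->0: ok.
ca: 2a undefined. 2a->0: no, cacc/cc meet in 2 with "c" left. 2a->1: no, cab/bca meet in 0. 2a->2: no, c/caaa meet in 2. Open state 3: 2a->3.
cb: 2b undefined. 2b->0: no, c/cbc meet in 2. 2b->1: ok.
cc: 2c undefined. 2c->0: ok.
caa: 3a undefined. 3a->0: ok.
cab: 3b undefined. 3b->0: no, cab/bca meet in 0. 3b->1: ok.
cac: 3c undefined. 3c->0: ok.
All examples now run through 4 states with every (state, symbol) defined. Accept strings end in {1,2}, Reject strings end in {0}; accept={1,2}.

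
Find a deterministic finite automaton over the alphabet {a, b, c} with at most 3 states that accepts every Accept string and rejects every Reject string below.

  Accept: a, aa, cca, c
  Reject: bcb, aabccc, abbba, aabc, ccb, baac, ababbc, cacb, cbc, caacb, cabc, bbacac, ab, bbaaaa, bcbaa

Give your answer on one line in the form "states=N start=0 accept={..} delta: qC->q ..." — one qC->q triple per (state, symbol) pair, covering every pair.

Grow the machine one transition at a time. Run the examples from 0; the earliest place one falls off (shortest prefix, ties alphabetical) gets sent to the lowest-numbered state that keeps every Accept/Reject pair distinguishable — a pair clashes when both reach the same state with identical unread suffix — and to a fresh state only if none does.
a: 0a undefined. 0a->0: ok.
b: 0b undefined. 0b->0: no, a/abbba meet in 0. Open state 1: 0b->1.
c: 0c undefined. 0c->0: ok.
ba: 1a undefined. 1a->0: no, a/baac meet in 0. 1a->1: ok.
bb: 1b undefined. 1b->0: no, a/bbacac meet in 0. 1b->1: ok.
bc: 1c undefined. 1c->0: no, a/aabccc meet in 0. 1c->1: ok.
All examples now run through 2 states with every (state, symbol) defined. Accept strings end in {0}, Reject strings end in {1}; accept={0}.

states=2 start=0 accept={0} delta: 0a->0 0b->1 0c->0 1a->1 1b->1 1c->1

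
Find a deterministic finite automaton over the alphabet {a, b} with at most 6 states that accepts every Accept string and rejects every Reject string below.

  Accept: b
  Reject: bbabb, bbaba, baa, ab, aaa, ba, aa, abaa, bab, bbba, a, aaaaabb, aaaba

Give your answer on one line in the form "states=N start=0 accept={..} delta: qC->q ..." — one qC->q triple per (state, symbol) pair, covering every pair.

states=2 start=0 accept={0} delta: 0a->1 0b->0 1a->1 1b->1

Grow the machine one transition at a time. Run the examples from 0; the earliest place one falls off (shortest prefix, ties alphabetical) gets sent to the lowest-numbered state that keeps every Accept/Reject pair distinguishable — a pair clashes when both reach the same state with identical unread suffix — and to a fresh state only if none does.
a: 0a undefined. 0a->0: no, b/ab meet in 0 with "b" left. Open state 1: 0a->1.
b: 0b undefined. 0b->0: ok.
aa: 1a undefined. 1a->0: no, b/baa meet in 0. 1a->1: ok.
ab: 1b undefined. 1b->0: no, b/bbabb meet in 0. 1b->1: ok.
All examples now run through 2 states with every (state, symbol) defined. Accept strings end in {0}, Reject strings end in {1}; accept={0}.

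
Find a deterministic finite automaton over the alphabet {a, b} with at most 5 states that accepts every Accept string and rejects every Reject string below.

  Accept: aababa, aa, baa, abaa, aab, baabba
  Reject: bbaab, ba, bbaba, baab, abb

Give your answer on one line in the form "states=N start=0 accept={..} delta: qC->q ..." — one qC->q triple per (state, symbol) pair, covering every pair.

Grow the machine one transition at a time. Run the examples from 0; the earliest place one falls off (shortest prefix, ties alphabetical) gets sent to the lowest-numbered state that keeps every Accept/Reject pair distinguishable — a pair clashes when both reach the same state with identical unread suffix — and to a fresh state only if none does.
a: 0a undefined. 0a->0: ok.
b: 0b undefined. 0b->0: no, aababa/bbaab meet in 0. Open state 1: 0b->1.
ba: 1a undefined. 1a->0: no, aababa/ba meet in 0. 1a->1: no, baa/ba meet in 1. Open state 2: 1a->2.
bb: 1b undefined. 1b->0: no, aa/abb meet in 0. 1b->1: no, aababa/bbaba meet in 2 with "ba" left. 1b->2: ok.
baa: 2a undefined. 2a->0: no, aab/bbaab meet in 1. 2a->1: no, baa/bbaba meet in 1. 2a->2: no, aababa/bbaba meet in 2 with "ba" left. Open state 3: 2a->3.
baab: 3b undefined. 3b->0: no, aa/bbaba meet in 0. 3b->1: no, aab/baab meet in 1. 3b->2: no, baa/bbaba meet in 3. 3b->3: no, baa/baab meet in 3. Open state 4: 3b->4.
bbaa: 3a undefined. 3a->0: no, aab/bbaab meet in 1. 3a->1: ok.
aabab: 2b undefined. 2b->0: ok.
baabb: 4b undefined. 4b->0: ok.
bbaba: 4a undefined. 4a->0: no, aababa/bbaba meet in 0. 4a->1: no, aab/bbaba meet in 1. 4a->2: ok.
All examples now run through 5 states with every (state, symbol) defined. Accept strings end in {0,1,3}, Reject strings end in {2,4}; accept={0,1,3}.

states=5 start=0 accept={0,1,3} delta: 0a->0 0b->1 1a->2 1b->2 2a->3 2b->0 3a->1 3b->4 4a->2 4b->0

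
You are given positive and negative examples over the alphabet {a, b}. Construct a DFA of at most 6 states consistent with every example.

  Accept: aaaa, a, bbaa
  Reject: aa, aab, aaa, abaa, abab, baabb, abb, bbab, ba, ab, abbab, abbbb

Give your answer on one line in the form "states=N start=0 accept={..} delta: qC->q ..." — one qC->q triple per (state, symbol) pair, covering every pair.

states=3 start=0 accept={1} delta: 0a->1 0b->2 1a->2 1b->0 2a->0 2b->2

Fold the examples into a partial DFA from state 0: repeatedly fix the first undefined (state, symbol) met by the shortest-then-alphabetical prefix, trying targets in increasing order and rejecting any under which an Accept and a Reject string meet in one state with the same remainder; add a state when all current targets are rejected. Accepting states are where Accept strings end.
a: 0a undefined. 0a->0: no, aaaa/aa meet in 0. Open state 1: 0a->1.
b: 0b undefined. 0b->0: no, a/ba meet in 1. 0b->1: no, bbaa/abaa meet in 1 with "baa" left. Open state 2: 0b->2.
aa: 1a undefined. 1a->0: no, aaaa/aa meet in 0. 1a->1: no, aaaa/aa meet in 1. 1a->2: ok.
ab: 1b undefined. 1b->0: ok.
ba: 2a undefined. 2a->0: ok.
bb: 2b undefined. 2b->0: no, bbaa/aa meet in 2. 2b->1: no, aaaa/aab meet in 1. 2b->2: ok.
All examples now run through 3 states with every (state, symbol) defined. Accept strings end in {1}, Reject strings end in {0,2}; accept={1}.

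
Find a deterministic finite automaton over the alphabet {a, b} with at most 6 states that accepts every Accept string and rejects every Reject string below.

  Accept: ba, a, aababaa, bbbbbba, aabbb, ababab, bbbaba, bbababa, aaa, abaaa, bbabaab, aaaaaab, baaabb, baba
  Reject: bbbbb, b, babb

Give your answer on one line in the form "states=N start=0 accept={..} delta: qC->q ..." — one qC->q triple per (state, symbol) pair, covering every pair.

states=5 start=0 accept={1,2,3} delta: 0a->1 0b->0 1a->2 1b->2 2a->3 2b->4 3a->1 3b->3 4a->0 4b->1

Grow the machine one transition at a time. Run the examples from 0; the earliest place one falls off (shortest prefix, ties alphabetical) gets sent to the lowest-numbered state that keeps every Accept/Reject pair distinguishable — a pair clashes when both reach the same state with identical unread suffix — and to a fresh state only if none does.
a: 0a undefined. 0a->0: no, aaaaaab/b meet in 0 with "b" left. Open state 1: 0a->1.
b: 0b undefined. 0b->0: ok.
aa: 1a undefined. 1a->0: no, aabbb/bbbbb meet in 0. 1a->1: no, baaabb/babb meet in 1 with "bb" left. Open state 2: 1a->2.
ab: 1b undefined. 1b->0: no, ababab/bbbbb meet in 0. 1b->1: no, ba/babb meet in 1. 1b->2: ok.
aaa: 2a undefined. 2a->0: no, bbbaba/bbbbb meet in 0. 2a->1: no, bbabaab/babb meet in 2 with "b" left. 2a->2: no, bbabaab/babb meet in 2 with "b" left. Open state 3: 2a->3.
aab: 2b undefined. 2b->0: no, aabbb/bbbbb meet in 0. 2b->1: no, ba/babb meet in 1. 2b->2: no, aabbb/babb meet in 2. 2b->3: no, bbbaba/babb meet in 3. Open state 4: 2b->4.
aaaa: 3a undefined. 3a->0: no, bbabaab/bbbbb meet in 0. 3a->1: ok.
aaba: 4a undefined. 4a->0: ok.
aabb: 4b undefined. 4b->0: no, aabbb/bbbbb meet in 0. 4b->1: ok.
abab: 3b undefined. 3b->0: no, aaaaaab/bbbbb meet in 0. 3b->1: no, ababab/babb meet in 4. 3b->2: no, baaabb/babb meet in 4. 3b->3: ok.
All examples now run through 5 states with every (state, symbol) defined. Accept strings end in {1,2,3}, Reject strings end in {0,4}; accept={1,2,3}.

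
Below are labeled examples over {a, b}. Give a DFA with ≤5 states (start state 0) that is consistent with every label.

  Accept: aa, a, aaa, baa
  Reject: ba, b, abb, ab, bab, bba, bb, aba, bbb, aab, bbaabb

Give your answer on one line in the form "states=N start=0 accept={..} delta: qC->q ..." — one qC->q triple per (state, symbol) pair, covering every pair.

states=3 start=0 accept={0} delta: 0a->0 0b->1 1a->2 1b->1 2a->0 2b->1

Grow the machine one transition at a time. Run the examples from 0; the earliest place one falls off (shortest prefix, ties alphabetical) gets sent to the lowest-numbered state that keeps every Accept/Reject pair distinguishable — a pair clashes when both reach the same state with identical unread suffix — and to a fresh state only if none does.
a: 0a undefined. 0a->0: ok.
b: 0b undefined. 0b->0: no, aa/ba meet in 0. Open state 1: 0b->1.
ba: 1a undefined. 1a->0: no, aa/ba meet in 0. 1a->1: no, baa/ba meet in 1. Open state 2: 1a->2.
bb: 1b undefined. 1b->0: no, aa/abb meet in 0. 1b->1: ok.
baa: 2a undefined. 2a->0: ok.
bab: 2b undefined. 2b->0: no, aa/bab meet in 0. 2b->1: ok.
All examples now run through 3 states with every (state, symbol) defined. Accept strings end in {0}, Reject strings end in {1,2}; accept={0}.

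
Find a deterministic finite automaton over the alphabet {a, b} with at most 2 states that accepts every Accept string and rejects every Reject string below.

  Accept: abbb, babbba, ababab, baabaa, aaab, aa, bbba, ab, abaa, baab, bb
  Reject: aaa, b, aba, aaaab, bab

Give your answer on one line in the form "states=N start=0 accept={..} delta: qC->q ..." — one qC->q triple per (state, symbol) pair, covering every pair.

Grow the machine one transition at a time. Run the examples from 0; the earliest place one falls off (shortest prefix, ties alphabetical) gets sent to the lowest-numbered state that keeps every Accept/Reject pair distinguishable — a pair clashes when both reach the same state with identical unread suffix — and to a fresh state only if none does.
a: 0a undefined. 0a->0: no, aaab/b meet in 0 with "b" left. Open state 1: 0a->1.
b: 0b undefined. 0b->0: no, ab/bab meet in 1 with "b" left. 0b->1: ok.
aa: 1a undefined. 1a->0: ok.
ab: 1b undefined. 1b->0: ok.
All examples now run through 2 states with every (state, symbol) defined. Accept strings end in {0}, Reject strings end in {1}; accept={0}.

states=2 start=0 accept={0} delta: 0a->1 0b->1 1a->0 1b->0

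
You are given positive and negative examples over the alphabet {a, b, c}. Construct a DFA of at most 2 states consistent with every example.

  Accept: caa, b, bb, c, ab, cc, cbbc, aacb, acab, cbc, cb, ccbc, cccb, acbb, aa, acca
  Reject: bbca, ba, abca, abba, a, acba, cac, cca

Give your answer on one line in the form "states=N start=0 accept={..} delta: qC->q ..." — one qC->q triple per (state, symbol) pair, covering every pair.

State merging on the prefix tree: take the shortest (then alphabetical) example prefix whose next move is undefined and point that move at state 0, else 1, else 2, ...; a target is out if some Accept/Reject pair would then sit in one state with the same input left (inseparable). If every existing state is out, open a new one.
a: 0a undefined. 0a->0: no, aa/a meet in 0. Open state 1: 0a->1.
b: 0b undefined. 0b->0: ok.
c: 0c undefined. 0c->0: ok.
aa: 1a undefined. 1a->0: ok.
ab: 1b undefined. 1b->0: ok.
ac: 1c undefined. 1c->0: no, caa/cac meet in 0. 1c->1: ok.
All examples now run through 2 states with every (state, symbol) defined. Accept strings end in {0}, Reject strings end in {1}; accept={0}.

states=2 start=0 accept={0} delta: 0a->1 0b->0 0c->0 1a->0 1b->0 1c->1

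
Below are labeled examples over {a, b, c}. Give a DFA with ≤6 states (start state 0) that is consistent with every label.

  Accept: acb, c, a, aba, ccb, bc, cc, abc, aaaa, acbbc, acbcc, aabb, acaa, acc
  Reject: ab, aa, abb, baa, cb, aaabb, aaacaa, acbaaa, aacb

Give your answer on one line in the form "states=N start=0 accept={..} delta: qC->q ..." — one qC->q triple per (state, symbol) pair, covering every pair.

states=4 start=0 accept={1,3} delta: 0a->1 0b->0 0c->1 1a->2 1b->0 1c->3 2a->0 2b->3 2c->0 3a->0 3b->3 3c->1

State merging on the prefix tree: take the shortest (then alphabetical) example prefix whose next move is undefined and point that move at state 0, else 1, else 2, ...; a target is out if some Accept/Reject pair would then sit in one state with the same input left (inseparable). If every existing state is out, open a new one.
a: 0a undefined. 0a->0: no, acb/cb meet in 0 with "cb" left. Open state 1: 0a->1.
b: 0b undefined. 0b->0: ok.
c: 0c undefined. 0c->0: no, c/cb meet in 0. 0c->1: ok.
aa: 1a undefined. 1a->0: no, aaaa/aa meet in 0. 1a->1: no, acb/aacb meet in 1 with "cb" left. Open state 2: 1a->2.
ab: 1b undefined. 1b->0: ok.
ac: 1c undefined. 1c->0: no, acb/ab meet in 0. 1c->1: no, acb/ab meet in 0. 1c->2: no, cc/aa meet in 2. Open state 3: 1c->3.
aaa: 2a undefined. 2a->0: ok.
aab: 2b undefined. 2b->0: no, aabb/ab meet in 0. 2b->1: no, aabb/ab meet in 0. 2b->2: no, aabb/aa meet in 2. 2b->3: ok.
aac: 2c undefined. 2c->0: ok.
aca: 3a undefined. 3a->0: ok.
acb: 3b undefined. 3b->0: no, acb/ab meet in 0. 3b->1: no, acb/acbaaa meet in 1. 3b->2: no, acb/aa meet in 2. 3b->3: ok.
acc: 3c undefined. 3c->0: no, acbbc/ab meet in 0. 3c->1: ok.
All examples now run through 4 states with every (state, symbol) defined. Accept strings end in {1,3}, Reject strings end in {0,2}; accept={1,3}.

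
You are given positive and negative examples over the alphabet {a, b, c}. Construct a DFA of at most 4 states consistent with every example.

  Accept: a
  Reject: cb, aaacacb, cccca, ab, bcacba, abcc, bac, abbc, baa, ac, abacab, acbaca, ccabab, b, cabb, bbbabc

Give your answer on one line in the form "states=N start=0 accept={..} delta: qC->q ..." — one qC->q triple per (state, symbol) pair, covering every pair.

State merging on the prefix tree: take the shortest (then alphabetical) example prefix whose next move is undefined and point that move at state 0, else 1, else 2, ...; a target is out if some Accept/Reject pair would then sit in one state with the same input left (inseparable). If every existing state is out, open a new one.
a: 0a undefined. 0a->0: ok.
b: 0b undefined. 0b->0: no, a/ab meet in 0. Open state 1: 0b->1.
c: 0c undefined. 0c->0: no, a/cccca meet in 0. 0c->1: ok.
ba: 1a undefined. 1a->0: no, a/baa meet in 0. 1a->1: ok.
bb: 1b undefined. 1b->0: no, a/cb meet in 0. 1b->1: ok.
bc: 1c undefined. 1c->0: no, a/cccca meet in 0. 1c->1: ok.
All examples now run through 2 states with every (state, symbol) defined. Accept strings end in {0}, Reject strings end in {1}; accept={0}.

states=2 start=0 accept={0} delta: 0a->0 0b->1 0c->1 1a->1 1b->1 1c->1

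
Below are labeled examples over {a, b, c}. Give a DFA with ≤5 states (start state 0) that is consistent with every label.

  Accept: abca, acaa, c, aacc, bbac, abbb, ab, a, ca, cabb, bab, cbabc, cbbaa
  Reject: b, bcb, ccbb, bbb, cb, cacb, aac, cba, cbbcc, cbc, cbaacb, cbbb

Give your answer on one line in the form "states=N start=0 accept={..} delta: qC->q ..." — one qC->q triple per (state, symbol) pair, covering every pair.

states=5 start=0 accept={1,2,4} delta: 0a->1 0b->0 0c->2 1a->2 1b->1 1c->1 2a->2 2b->3 2c->0 3a->3 3b->4 3c->0 4a->0 4b->0 4c->2

Fold the examples into a partial DFA from state 0: repeatedly fix the first undefined (state, symbol) met by the shortest-then-alphabetical prefix, trying targets in increasing order and rejecting any under which an Accept and a Reject string meet in one state with the same remainder; add a state when all current targets are rejected. Accepting states are where Accept strings end.
a: 0a undefined. 0a->0: no, c/aac meet in 0 with "c" left. Open state 1: 0a->1.
b: 0b undefined. 0b->0: ok.
c: 0c undefined. 0c->0: no, c/b meet in 0. 0c->1: no, abbb/cbbb meet in 1 with "bbb" left. Open state 2: 0c->2.
aa: 1a undefined. 1a->0: no, c/aac meet in 2. 1a->1: no, bbac/aac meet in 1 with "c" left. 1a->2: ok.
ab: 1b undefined. 1b->0: no, abbb/b meet in 0. 1b->1: ok.
ac: 1c undefined. 1c->0: no, bbac/b meet in 0. 1c->1: ok.
ca: 2a undefined. 2a->0: no, acaa/b meet in 0. 2a->1: no, acaa/cacb meet in 1. 2a->2: ok.
cb: 2b undefined. 2b->0: no, abca/cbc meet in 2. 2b->1: no, abca/cba meet in 2. 2b->2: no, abca/bcb meet in 2. Open state 3: 2b->3.
cc: 2c undefined. 2c->0: ok.
cba: 3a undefined. 3a->0: no, bbac/cbaacb meet in 1. 3a->1: no, bbac/cba meet in 1. 3a->2: no, abca/cba meet in 2. 3a->3: ok.
cbb: 3b undefined. 3b->0: no, cabb/b meet in 0. 3b->1: no, bbac/cbbcc meet in 1. 3b->2: no, abca/cbbcc meet in 2. 3b->3: no, cabb/bcb meet in 3. Open state 4: 3b->4.
cbc: 3c undefined. 3c->0: ok.
cbba: 4a undefined. 4a->0: ok.
cbbb: 4b undefined. 4b->0: ok.
cbbc: 4c undefined. 4c->0: no, abca/cbbcc meet in 2. 4c->1: no, bbac/cbbcc meet in 1. 4c->2: ok.
All examples now run through 5 states with every (state, symbol) defined. Accept strings end in {1,2,4}, Reject strings end in {0,3}; accept={1,2,4}.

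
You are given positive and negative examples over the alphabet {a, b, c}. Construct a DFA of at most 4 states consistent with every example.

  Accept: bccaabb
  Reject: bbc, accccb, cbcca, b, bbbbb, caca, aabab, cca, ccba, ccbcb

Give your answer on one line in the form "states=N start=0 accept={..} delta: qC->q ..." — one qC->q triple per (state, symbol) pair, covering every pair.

Fold the examples into a partial DFA from state 0: repeatedly fix the first undefined (state, symbol) met by the shortest-then-alphabetical prefix, trying targets in increasing order and rejecting any under which an Accept and a Reject string meet in one state with the same remainder; add a state when all current targets are rejected. Accepting states are where Accept strings end.
a: 0a undefined. 0a->0: ok.
b: 0b undefined. 0b->0: ok.
c: 0c undefined. 0c->0: no, bccaabb/bbc meet in 0. Open state 1: 0c->1.
ca: 1a undefined. 1a->0: ok.
cb: 1b undefined. 1b->0: ok.
cc: 1c undefined. 1c->0: no, bccaabb/accccb meet in 0. 1c->1: no, bccaabb/accccb meet in 0. Open state 2: 1c->2.
cca: 2a undefined. 2a->0: no, bccaabb/cbcca meet in 0. 2a->1: no, bccaabb/b meet in 0. 2a->2: ok.
ccb: 2b undefined. 2b->0: no, bccaabb/b meet in 0. 2b->1: no, bccaabb/b meet in 0. 2b->2: no, bccaabb/cbcca meet in 2. Open state 3: 2b->3.
accc: 2c undefined. 2c->0: ok.
ccba: 3a undefined. 3a->0: ok.
ccbc: 3c undefined. 3c->0: ok.
bccaabb: 3b undefined. 3b->0: no, bccaabb/accccb meet in 0. 3b->1: no, bccaabb/bbc meet in 1. 3b->2: no, bccaabb/cbcca meet in 2. 3b->3: ok.
All examples now run through 4 states with every (state, symbol) defined. Accept strings end in {3}, Reject strings end in {0,1,2}; accept={3}.

states=4 start=0 accept={3} delta: 0a->0 0b->0 0c->1 1a->0 1b->0 1c->2 2a->2 2b->3 2c->0 3a->0 3b->3 3c->0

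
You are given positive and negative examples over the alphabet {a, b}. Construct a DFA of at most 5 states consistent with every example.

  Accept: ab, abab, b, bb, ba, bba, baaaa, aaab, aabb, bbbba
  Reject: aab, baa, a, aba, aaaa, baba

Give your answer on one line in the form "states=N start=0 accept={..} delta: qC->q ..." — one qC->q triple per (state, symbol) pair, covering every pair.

states=5 start=0 accept={0,2,3} delta: 0a->1 0b->2 1a->3 1b->0 2a->3 2b->2 3a->4 3b->4 4a->1 4b->0

State merging on the prefix tree: take the shortest (then alphabetical) example prefix whose next move is undefined and point that move at state 0, else 1, else 2, ...; a target is out if some Accept/Reject pair would then sit in one state with the same input left (inseparable). If every existing state is out, open a new one.
a: 0a undefined. 0a->0: no, ab/aab meet in 0 with "b" left. Open state 1: 0a->1.
b: 0b undefined. 0b->0: no, ba/a meet in 1. 0b->1: no, b/a meet in 1. Open state 2: 0b->2.
aa: 1a undefined. 1a->0: no, b/aab meet in 2. 1a->1: no, ab/aab meet in 1 with "b" left. 1a->2: no, bb/aab meet in 2 with "b" left. Open state 3: 1a->3.
ab: 1b undefined. 1b->0: ok.
ba: 2a undefined. 2a->0: no, ab/baba meet in 0. 2a->1: no, ba/a meet in 1. 2a->2: no, b/baa meet in 2. 2a->3: ok.
bb: 2b undefined. 2b->0: no, bba/a meet in 1. 2b->1: no, bb/a meet in 1. 2b->2: ok.
aaa: 3a undefined. 3a->0: no, ab/baa meet in 0. 3a->1: no, ba/aaaa meet in 3. 3a->2: no, b/baa meet in 2. 3a->3: no, ba/baa meet in 3. Open state 4: 3a->4.
aab: 3b undefined. 3b->0: no, ab/aab meet in 0. 3b->1: no, ba/baba meet in 3. 3b->2: no, b/aab meet in 2. 3b->3: no, ba/aab meet in 3. 3b->4: ok.
aaaa: 4a undefined. 4a->0: no, ab/aaaa meet in 0. 4a->1: ok.
aaab: 4b undefined. 4b->0: ok.
All examples now run through 5 states with every (state, symbol) defined. Accept strings end in {0,2,3}, Reject strings end in {1,4}; accept={0,2,3}.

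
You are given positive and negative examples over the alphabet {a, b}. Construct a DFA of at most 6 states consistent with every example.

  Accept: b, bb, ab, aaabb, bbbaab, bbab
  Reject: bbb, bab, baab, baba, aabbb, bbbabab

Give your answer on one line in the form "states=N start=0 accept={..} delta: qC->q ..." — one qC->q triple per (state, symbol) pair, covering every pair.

Grow the machine one transition at a time. Run the examples from 0; the earliest place one falls off (shortest prefix, ties alphabetical) gets sent to the lowest-numbered state that keeps every Accept/Reject pair distinguishable — a pair clashes when both reach the same state with identical unread suffix — and to a fresh state only if none does.
a: 0a undefined. 0a->0: ok.
b: 0b undefined. 0b->0: no, b/bbb meet in 0. Open state 1: 0b->1.
ba: 1a undefined. 1a->0: no, b/bab meet in 1. 1a->1: no, bb/bab meet in 1 with "b" left. Open state 2: 1a->2.
bb: 1b undefined. 1b->0: no, b/bbb meet in 1. 1b->1: no, b/bbb meet in 1. 1b->2: no, bbab/baab meet in 2 with "ab" left. Open state 3: 1b->3.
baa: 2a undefined. 2a->0: no, b/baab meet in 1. 2a->1: no, bb/baab meet in 3. 2a->2: ok.
bab: 2b undefined. 2b->0: ok.
bba: 3a undefined. 3a->0: ok.
bbb: 3b undefined. 3b->0: ok.
All examples now run through 4 states with every (state, symbol) defined. Accept strings end in {1,3}, Reject strings end in {0}; accept={1,3}.

states=4 start=0 accept={1,3} delta: 0a->0 0b->1 1a->2 1b->3 2a->2 2b->0 3a->0 3b->0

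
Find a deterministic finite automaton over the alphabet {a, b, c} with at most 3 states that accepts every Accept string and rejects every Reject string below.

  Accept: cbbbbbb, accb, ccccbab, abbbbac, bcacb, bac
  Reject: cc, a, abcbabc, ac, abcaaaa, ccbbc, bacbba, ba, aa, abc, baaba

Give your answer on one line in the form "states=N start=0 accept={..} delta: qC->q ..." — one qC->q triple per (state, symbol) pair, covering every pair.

states=3 start=0 accept={1} delta: 0a->0 0b->1 0c->0 1a->2 1b->1 1c->0 2a->0 2b->1 2c->1

Grow the machine one transition at a time. Run the examples from 0; the earliest place one falls off (shortest prefix, ties alphabetical) gets sent to the lowest-numbered state that keeps every Accept/Reject pair distinguishable — a pair clashes when both reach the same state with identical unread suffix — and to a fresh state only if none does.
a: 0a undefined. 0a->0: ok.
b: 0b undefined. 0b->0: no, abbbbac/ac meet in 0 with "c" left. Open state 1: 0b->1.
c: 0c undefined. 0c->0: ok.
ba: 1a undefined. 1a->0: no, bac/cc meet in 0. 1a->1: no, accb/ba meet in 1. Open state 2: 1a->2.
bc: 1c undefined. 1c->0: ok.
abb: 1b undefined. 1b->0: no, cbbbbbb/cc meet in 0. 1b->1: ok.
baa: 2a undefined. 2a->0: ok.
bac: 2c undefined. 2c->0: no, abbbbac/cc meet in 0. 2c->1: ok.
abcbab: 2b undefined. 2b->0: no, ccccbab/cc meet in 0. 2b->1: ok.
All examples now run through 3 states with every (state, symbol) defined. Accept strings end in {1}, Reject strings end in {0,2}; accept={1}.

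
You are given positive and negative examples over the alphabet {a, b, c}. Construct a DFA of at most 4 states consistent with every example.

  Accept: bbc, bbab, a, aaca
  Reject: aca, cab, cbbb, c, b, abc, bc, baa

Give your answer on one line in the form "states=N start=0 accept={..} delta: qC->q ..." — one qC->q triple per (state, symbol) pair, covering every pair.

State merging on the prefix tree: take the shortest (then alphabetical) example prefix whose next move is undefined and point that move at state 0, else 1, else 2, ...; a target is out if some Accept/Reject pair would then sit in one state with the same input left (inseparable). If every existing state is out, open a new one.
a: 0a undefined. 0a->0: no, aaca/aca meet in 0 with "ca" left. Open state 1: 0a->1.
b: 0b undefined. 0b->0: no, bbc/c meet in 0 with "c" left. 0b->1: no, bbc/abc meet in 1 with "bc" left. Open state 2: 0b->2.
c: 0c undefined. 0c->0: ok.
aa: 1a undefined. 1a->0: ok.
ab: 1b undefined. 1b->0: ok.
ac: 1c undefined. 1c->0: no, a/aca meet in 1. 1c->1: ok.
ba: 2a undefined. 2a->0: no, a/baa meet in 1. 2a->1: ok.
bb: 2b undefined. 2b->0: no, bbc/aca meet in 0. 2b->1: no, bbab/b meet in 2. 2b->2: no, bbc/bc meet in 2 with "c" left. Open state 3: 2b->3.
bc: 2c undefined. 2c->0: ok.
bba: 3a undefined. 3a->0: no, bbab/b meet in 2. 3a->1: no, bbab/aca meet in 0. 3a->2: ok.
bbc: 3c undefined. 3c->0: no, bbc/aca meet in 0. 3c->1: ok.
cbbb: 3b undefined. 3b->0: ok.
All examples now run through 4 states with every (state, symbol) defined. Accept strings end in {1,3}, Reject strings end in {0,2}; accept={1,3}.

states=4 start=0 accept={1,3} delta: 0a->1 0b->2 0c->0 1a->0 1b->0 1c->1 2a->1 2b->3 2c->0 3a->2 3b->0 3c->1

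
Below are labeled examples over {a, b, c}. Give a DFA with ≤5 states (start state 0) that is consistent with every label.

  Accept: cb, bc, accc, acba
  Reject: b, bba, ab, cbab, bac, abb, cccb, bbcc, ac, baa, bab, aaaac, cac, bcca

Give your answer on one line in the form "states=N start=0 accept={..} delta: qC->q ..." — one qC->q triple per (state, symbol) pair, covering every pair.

State merging on the prefix tree: take the shortest (then alphabetical) example prefix whose next move is undefined and point that move at state 0, else 1, else 2, ...; a target is out if some Accept/Reject pair would then sit in one state with the same input left (inseparable). If every existing state is out, open a new one.
a: 0a undefined. 0a->0: ok.
b: 0b undefined. 0b->0: no, bc/bac meet in 0 with "c" left. Open state 1: 0b->1.
c: 0c undefined. 0c->0: no, cb/b meet in 1. 0c->1: no, cb/abb meet in 1 with "b" left. Open state 2: 0c->2.
ba: 1a undefined. 1a->0: ok.
bb: 1b undefined. 1b->0: ok.
bc: 1c undefined. 1c->0: no, bc/bba meet in 0. 1c->1: no, bc/b meet in 1. 1c->2: no, bc/bac meet in 2. Open state 3: 1c->3.
ca: 2a undefined. 2a->0: ok.
cb: 2b undefined. 2b->0: no, cb/bba meet in 0. 2b->1: no, cb/b meet in 1. 2b->2: no, cb/bac meet in 2. 2b->3: ok.
cc: 2c undefined. 2c->0: no, cb/cccb meet in 3. 2c->1: ok.
bcc: 3c undefined. 3c->0: ok.
cba: 3a undefined. 3a->0: no, acba/bba meet in 0. 3a->1: no, acba/b meet in 1. 3a->2: no, cb/cbab meet in 3. 3a->3: ok.
cbab: 3b undefined. 3b->0: ok.
All examples now run through 4 states with every (state, symbol) defined. Accept strings end in {3}, Reject strings end in {0,1,2}; accept={3}.

states=4 start=0 accept={3} delta: 0a->0 0b->1 0c->2 1a->0 1b->0 1c->3 2a->0 2b->3 2c->1 3a->3 3b->0 3c->0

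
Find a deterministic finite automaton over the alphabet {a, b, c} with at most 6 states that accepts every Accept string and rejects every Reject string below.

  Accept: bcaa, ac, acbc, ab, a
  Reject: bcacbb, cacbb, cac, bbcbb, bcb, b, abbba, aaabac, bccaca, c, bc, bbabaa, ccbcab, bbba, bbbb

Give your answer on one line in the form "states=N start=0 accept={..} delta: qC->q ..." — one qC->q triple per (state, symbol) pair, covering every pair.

states=4 start=0 accept={1} delta: 0a->1 0b->2 0c->2 1a->0 1b->1 1c->1 2a->3 2b->2 2c->2 3a->1 3b->0 3c->2

Grow the machine one transition at a time. Run the examples from 0; the earliest place one falls off (shortest prefix, ties alphabetical) gets sent to the lowest-numbered state that keeps every Accept/Reject pair distinguishable — a pair clashes when both reach the same state with identical unread suffix — and to a fresh state only if none does.
a: 0a undefined. 0a->0: no, ac/c meet in 0 with "c" left. Open state 1: 0a->1.
b: 0b undefined. 0b->0: no, a/bbba meet in 1. 0b->1: no, ac/bc meet in 1 with "c" left. Open state 2: 0b->2.
c: 0c undefined. 0c->0: no, ac/cac meet in 1 with "c" left. 0c->1: no, a/c meet in 1. 0c->2: ok.
aa: 1a undefined. 1a->0: ok.
ab: 1b undefined. 1b->0: no, ac/aaabac meet in 1 with "c" left. 1b->1: ok.
ac: 1c undefined. 1c->0: no, ac/abbba meet in 0. 1c->1: ok.
bb: 2b undefined. 2b->0: no, ac/bbabaa meet in 1. 2b->1: no, ac/bbcbb meet in 1. 2b->2: ok.
bc: 2c undefined. 2c->0: no, bcaa/abbba meet in 0. 2c->1: no, bcaa/bbcbb meet in 1. 2c->2: ok.
ca: 2a undefined. 2a->0: no, bcaa/bbabaa meet in 1. 2a->1: no, bcaa/abbba meet in 0. 2a->2: no, bcaa/bcacbb meet in 2. Open state 3: 2a->3.
cac: 3c undefined. 3c->0: no, ac/bccaca meet in 1. 3c->1: no, ac/bcacbb meet in 1. 3c->2: ok.
bbab: 3b undefined. 3b->0: ok.
bcaa: 3a undefined. 3a->0: no, bcaa/abbba meet in 0. 3a->1: ok.
All examples now run through 4 states with every (state, symbol) defined. Accept strings end in {1}, Reject strings end in {0,2,3}; accept={1}.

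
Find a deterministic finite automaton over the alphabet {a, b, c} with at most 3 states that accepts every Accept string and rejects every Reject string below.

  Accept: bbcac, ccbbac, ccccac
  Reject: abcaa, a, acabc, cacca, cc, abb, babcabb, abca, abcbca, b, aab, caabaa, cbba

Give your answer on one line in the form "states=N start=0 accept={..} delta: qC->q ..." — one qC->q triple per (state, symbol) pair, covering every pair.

State merging on the prefix tree: take the shortest (then alphabetical) example prefix whose next move is undefined and point that move at state 0, else 1, else 2, ...; a target is out if some Accept/Reject pair would then sit in one state with the same input left (inseparable). If every existing state is out, open a new one.
a: 0a undefined. 0a->0: ok.
b: 0b undefined. 0b->0: ok.
c: 0c undefined. 0c->0: no, bbcac/abcaa meet in 0. Open state 1: 0c->1.
ca: 1a undefined. 1a->0: no, bbcac/acabc meet in 1. 1a->1: no, bbcac/cc meet in 1 with "c" left. Open state 2: 1a->2.
cb: 1b undefined. 1b->0: ok.
cc: 1c undefined. 1c->0: ok.
caa: 2a undefined. 2a->0: ok.
cac: 2c undefined. 2c->0: no, bbcac/abcaa meet in 0. 2c->1: ok.
acab: 2b undefined. 2b->0: no, bbcac/acabc meet in 1. 2b->1: ok.
All examples now run through 3 states with every (state, symbol) defined. Accept strings end in {1}, Reject strings end in {0,2}; accept={1}.

states=3 start=0 accept={1} delta: 0a->0 0b->0 0c->1 1a->2 1b->0 1c->0 2a->0 2b->1 2c->1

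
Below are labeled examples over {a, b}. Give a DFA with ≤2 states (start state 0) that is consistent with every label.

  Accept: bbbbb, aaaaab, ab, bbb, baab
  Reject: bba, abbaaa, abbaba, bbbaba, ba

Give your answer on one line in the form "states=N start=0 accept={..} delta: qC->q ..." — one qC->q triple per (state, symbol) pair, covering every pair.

states=2 start=0 accept={1} delta: 0a->0 0b->1 1a->0 1b->0

Grow the machine one transition at a time. Run the examples from 0; the earliest place one falls off (shortest prefix, ties alphabetical) gets sent to the lowest-numbered state that keeps every Accept/Reject pair distinguishable — a pair clashes when both reach the same state with identical unread suffix — and to a fresh state only if none does.
a: 0a undefined. 0a->0: ok.
b: 0b undefined. 0b->0: no, bbbbb/bba meet in 0. Open state 1: 0b->1.
ba: 1a undefined. 1a->0: ok.
bb: 1b undefined. 1b->0: ok.
All examples now run through 2 states with every (state, symbol) defined. Accept strings end in {1}, Reject strings end in {0}; accept={1}.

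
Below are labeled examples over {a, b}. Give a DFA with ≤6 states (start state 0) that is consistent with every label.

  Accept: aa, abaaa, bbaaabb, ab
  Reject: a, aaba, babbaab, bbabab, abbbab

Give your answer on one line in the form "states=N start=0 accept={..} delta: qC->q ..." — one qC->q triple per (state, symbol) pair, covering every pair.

State merging on the prefix tree: take the shortest (then alphabetical) example prefix whose next move is undefined and point that move at state 0, else 1, else 2, ...; a target is out if some Accept/Reject pair would then sit in one state with the same input left (inseparable). If every existing state is out, open a new one.
a: 0a undefined. 0a->0: no, aa/a meet in 0. Open state 1: 0a->1.
b: 0b undefined. 0b->0: ok.
aa: 1a undefined. 1a->0: ok.
ab: 1b undefined. 1b->0: no, aa/babbaab meet in 0. 1b->1: no, aa/bbabab meet in 0. Open state 2: 1b->2.
aba: 2a undefined. 2a->0: no, aa/bbabab meet in 0. 2a->1: no, abaaa/a meet in 1. 2a->2: no, bbaaabb/bbabab meet in 2 with "b" left. Open state 3: 2a->3.
abb: 2b undefined. 2b->0: no, aa/babbaab meet in 0. 2b->1: no, bbaaabb/a meet in 1. 2b->2: ok.
abaa: 3a undefined. 3a->0: no, aa/babbaab meet in 0. 3a->1: no, bbaaabb/babbaab meet in 2. 3a->2: no, bbaaabb/babbaab meet in 2. 3a->3: ok.
abbbab: 3b undefined. 3b->0: no, aa/babbaab meet in 0. 3b->1: ok.
All examples now run through 4 states with every (state, symbol) defined. Accept strings end in {0,2,3}, Reject strings end in {1}; accept={0,2,3}.

states=4 start=0 accept={0,2,3} delta: 0a->1 0b->0 1a->0 1b->2 2a->3 2b->2 3a->3 3b->1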